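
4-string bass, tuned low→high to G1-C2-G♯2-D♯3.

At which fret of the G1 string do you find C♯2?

6

C♯2 is 6 semitones above the open G1 (G–G#–A–A#–B–C–C#), so it sits at fret 6.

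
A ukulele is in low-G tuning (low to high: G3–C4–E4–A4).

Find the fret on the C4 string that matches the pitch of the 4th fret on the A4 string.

A4 at fret 4 is A4 + 4 semitones = C#5.
The open C4 string is 9 semitones below the open A4, so the same pitch on the C4 string lies at fret 4 + 9 = 13.

13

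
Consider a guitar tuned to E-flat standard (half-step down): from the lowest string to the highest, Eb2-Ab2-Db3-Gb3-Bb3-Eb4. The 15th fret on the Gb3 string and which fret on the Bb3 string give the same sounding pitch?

11

Fret 15 on Gb3 is MIDI 54 + 15 = 69 (A4). On the Bb3 string (open MIDI 58), that pitch is 69 − 58 = fret 11.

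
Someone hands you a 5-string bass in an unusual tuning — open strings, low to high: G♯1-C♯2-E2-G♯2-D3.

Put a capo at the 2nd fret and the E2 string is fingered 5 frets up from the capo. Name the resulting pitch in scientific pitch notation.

The capo raises the open E2 by 2 semitones to F♯2; fretting 5 more gives E2 + 2 + 5 = E2 + 7 semitones = B2.

B2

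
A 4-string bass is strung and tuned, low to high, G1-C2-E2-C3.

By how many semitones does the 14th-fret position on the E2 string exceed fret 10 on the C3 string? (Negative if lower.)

E2 at fret 14 → F♯3 (MIDI 54); C3 at fret 10 → A♯3 (MIDI 58).
54 − 58 = -4, so the two pitches are 4 semitones apart.

-4 semitones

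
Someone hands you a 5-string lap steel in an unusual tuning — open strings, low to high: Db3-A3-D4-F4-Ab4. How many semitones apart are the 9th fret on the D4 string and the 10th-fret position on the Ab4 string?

7 semitones

D4 at fret 9 → B4 (MIDI 71); Ab4 at fret 10 → Gb5 (MIDI 78).
71 − 78 = -7, so the two pitches are 7 semitones apart, with Gb5 the higher.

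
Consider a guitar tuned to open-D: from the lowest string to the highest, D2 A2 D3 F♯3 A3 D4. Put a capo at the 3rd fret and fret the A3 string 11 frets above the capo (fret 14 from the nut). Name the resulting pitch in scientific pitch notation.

B4

The capo raises the open A3 by 3 semitones to C4; fretting 11 more gives A3 + 3 + 11 = A3 + 14 semitones = B4.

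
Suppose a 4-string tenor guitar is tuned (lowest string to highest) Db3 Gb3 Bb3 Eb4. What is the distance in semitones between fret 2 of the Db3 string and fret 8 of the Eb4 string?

Db3 at fret 2 → Eb3 (MIDI 51); Eb4 at fret 8 → B4 (MIDI 71).
51 − 71 = -20, so the two pitches are 20 semitones apart, with B4 the higher.

20 semitones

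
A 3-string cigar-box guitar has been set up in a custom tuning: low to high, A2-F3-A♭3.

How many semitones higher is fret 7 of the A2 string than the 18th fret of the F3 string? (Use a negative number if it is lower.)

A2 at fret 7 → E3 (MIDI 52); F3 at fret 18 → B4 (MIDI 71).
52 − 71 = -19, so the two pitches are 19 semitones apart.

-19 semitones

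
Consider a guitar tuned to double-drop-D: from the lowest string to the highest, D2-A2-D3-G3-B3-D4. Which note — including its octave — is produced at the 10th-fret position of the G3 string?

The open G3 string plus 10 semitones: G–G#–A–A#–…–D#–E–F.
The walk passes from B into C once, so the octave number goes from 3 to 4.

F4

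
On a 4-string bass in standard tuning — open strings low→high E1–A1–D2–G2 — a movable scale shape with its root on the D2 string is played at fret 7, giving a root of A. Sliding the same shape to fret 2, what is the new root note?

E

Moving from fret 7 to fret 2 shifts the root by -5 semitones.
A down 5 semitones is E.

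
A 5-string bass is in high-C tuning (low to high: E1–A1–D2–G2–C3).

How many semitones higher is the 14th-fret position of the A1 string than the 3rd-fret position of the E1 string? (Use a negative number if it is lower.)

A1 at fret 14 → B2 (MIDI 47); E1 at fret 3 → G1 (MIDI 31).
47 − 31 = 16, so the two pitches are 16 semitones apart.

16 semitones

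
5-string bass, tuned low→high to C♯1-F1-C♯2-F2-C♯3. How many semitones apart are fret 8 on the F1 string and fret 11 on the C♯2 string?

F1 at fret 8 → C♯2 (MIDI 37); C♯2 at fret 11 → C3 (MIDI 48).
37 − 48 = -11, so the two pitches are 11 semitones apart, with C3 the higher.

11 semitones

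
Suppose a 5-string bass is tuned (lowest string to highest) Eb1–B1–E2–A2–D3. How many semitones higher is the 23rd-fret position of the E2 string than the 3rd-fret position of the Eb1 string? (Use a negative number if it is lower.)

E2 at fret 23 → Eb4 (MIDI 63); Eb1 at fret 3 → Gb1 (MIDI 30).
63 − 30 = 33, so the two pitches are 33 semitones apart.

33 semitones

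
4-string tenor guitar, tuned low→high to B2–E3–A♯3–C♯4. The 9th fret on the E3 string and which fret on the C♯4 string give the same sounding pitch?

0

E3 at fret 9 is E3 + 9 semitones = C♯4.
The open C♯4 string is 9 semitones above the open E3, so the same pitch on the C♯4 string lies at fret 9 − 9 = 0.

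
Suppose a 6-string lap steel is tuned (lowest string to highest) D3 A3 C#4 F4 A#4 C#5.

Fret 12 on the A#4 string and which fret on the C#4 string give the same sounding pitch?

Fret 12 on A#4 is MIDI 70 + 12 = 82 (A#5). On the C#4 string (open MIDI 61), that pitch is 82 − 61 = fret 21.

21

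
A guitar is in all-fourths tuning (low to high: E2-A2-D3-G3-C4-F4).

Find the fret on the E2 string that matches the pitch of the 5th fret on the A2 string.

A2 at fret 5 is A2 + 5 semitones = D3.
The open E2 string is 5 semitones below the open A2, so the same pitch on the E2 string lies at fret 5 + 5 = 10.

10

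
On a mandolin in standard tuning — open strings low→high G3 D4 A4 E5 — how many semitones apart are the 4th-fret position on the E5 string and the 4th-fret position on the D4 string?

14 semitones

E5 at fret 4 → G#5 (MIDI 80); D4 at fret 4 → F#4 (MIDI 66).
80 − 66 = 14, so the two pitches are 14 semitones apart, with G#5 the higher.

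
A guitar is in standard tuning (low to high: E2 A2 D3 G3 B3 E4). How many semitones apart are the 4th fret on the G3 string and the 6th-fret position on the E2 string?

13 semitones

G3 at fret 4 → B3 (MIDI 59); E2 at fret 6 → A#2 (MIDI 46).
59 − 46 = 13, so the two pitches are 13 semitones apart, with B3 the higher.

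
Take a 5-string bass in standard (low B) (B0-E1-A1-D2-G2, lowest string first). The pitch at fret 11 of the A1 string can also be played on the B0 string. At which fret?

21

A1 at fret 11 is A1 + 11 semitones = G#2.
The open B0 string is 10 semitones below the open A1, so the same pitch on the B0 string lies at fret 11 + 10 = 21.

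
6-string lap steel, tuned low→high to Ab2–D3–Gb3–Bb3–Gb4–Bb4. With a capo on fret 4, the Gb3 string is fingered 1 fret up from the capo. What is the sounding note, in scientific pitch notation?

B3

The capo raises the open Gb3 by 4 semitones to Bb3; fretting 1 more gives Gb3 + 4 + 1 = Gb3 + 5 semitones = B3.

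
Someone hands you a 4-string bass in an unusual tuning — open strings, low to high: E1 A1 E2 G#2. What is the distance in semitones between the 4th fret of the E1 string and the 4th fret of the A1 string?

E1 at fret 4 → G#1 (MIDI 32); A1 at fret 4 → C#2 (MIDI 37).
32 − 37 = -5, so the two pitches are 5 semitones apart, with C#2 the higher.

5 semitones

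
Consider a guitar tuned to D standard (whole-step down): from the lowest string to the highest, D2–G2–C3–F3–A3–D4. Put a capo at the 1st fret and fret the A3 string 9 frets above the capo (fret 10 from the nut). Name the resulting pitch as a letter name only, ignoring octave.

The capo raises the open A3 by 1 semitone to A#3; fretting 9 more gives A3 + 1 + 9 = A3 + 10 semitones, landing on G.

G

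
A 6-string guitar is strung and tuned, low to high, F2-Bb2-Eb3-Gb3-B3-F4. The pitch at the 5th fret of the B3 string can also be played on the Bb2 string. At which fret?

B3 at fret 5 is B3 + 5 semitones = E4.
The open Bb2 string is 13 semitones below the open B3, so the same pitch on the Bb2 string lies at fret 5 + 13 = 18.

18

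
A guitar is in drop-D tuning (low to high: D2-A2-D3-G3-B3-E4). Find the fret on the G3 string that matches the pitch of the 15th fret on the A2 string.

5

Fret 15 on A2 is MIDI 45 + 15 = 60 (C4). On the G3 string (open MIDI 55), that pitch is 60 − 55 = fret 5.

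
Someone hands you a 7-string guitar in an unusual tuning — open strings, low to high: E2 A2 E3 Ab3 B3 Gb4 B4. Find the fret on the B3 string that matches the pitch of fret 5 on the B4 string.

B4 at fret 5 is B4 + 5 semitones = E5.
The open B3 string is 12 semitones below the open B4, so the same pitch on the B3 string lies at fret 5 + 12 = 17.

17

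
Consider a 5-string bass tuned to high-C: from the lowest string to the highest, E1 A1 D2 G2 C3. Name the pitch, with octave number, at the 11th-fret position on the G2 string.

Each fret is one semitone, so G2 + 11 = F♯3.

F♯3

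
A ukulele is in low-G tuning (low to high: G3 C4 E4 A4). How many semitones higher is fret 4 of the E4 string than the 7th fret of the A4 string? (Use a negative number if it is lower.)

-8 semitones

E4 at fret 4 → G#4 (MIDI 68); A4 at fret 7 → E5 (MIDI 76).
68 − 76 = -8, so the two pitches are 8 semitones apart.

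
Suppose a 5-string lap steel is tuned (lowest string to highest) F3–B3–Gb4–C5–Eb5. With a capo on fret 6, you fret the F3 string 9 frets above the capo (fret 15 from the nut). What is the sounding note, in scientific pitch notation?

The capo raises the open F3 by 6 semitones to B3; fretting 9 more gives F3 + 6 + 9 = F3 + 15 semitones = Ab4.

Ab4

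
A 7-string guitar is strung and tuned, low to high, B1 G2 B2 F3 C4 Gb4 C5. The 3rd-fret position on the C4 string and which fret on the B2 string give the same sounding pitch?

Fret 3 on C4 is MIDI 60 + 3 = 63 (Eb4). On the B2 string (open MIDI 47), that pitch is 63 − 47 = fret 16.

16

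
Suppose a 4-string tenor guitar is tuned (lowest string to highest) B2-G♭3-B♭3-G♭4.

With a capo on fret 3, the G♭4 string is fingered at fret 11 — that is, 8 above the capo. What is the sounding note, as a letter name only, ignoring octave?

The capo raises the open G♭4 by 3 semitones to A4; fretting 8 more gives G♭4 + 3 + 8 = G♭4 + 11 semitones, landing on F.

F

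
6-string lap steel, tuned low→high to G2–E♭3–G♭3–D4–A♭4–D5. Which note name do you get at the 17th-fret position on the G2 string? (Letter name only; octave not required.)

Each fret is one semitone, so G2 + 17 = C.

C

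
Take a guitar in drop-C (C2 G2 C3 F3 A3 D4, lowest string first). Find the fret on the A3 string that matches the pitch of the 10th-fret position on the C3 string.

1

C3 at fret 10 is C3 + 10 semitones = A#3.
The open A3 string is 9 semitones above the open C3, so the same pitch on the A3 string lies at fret 10 − 9 = 1.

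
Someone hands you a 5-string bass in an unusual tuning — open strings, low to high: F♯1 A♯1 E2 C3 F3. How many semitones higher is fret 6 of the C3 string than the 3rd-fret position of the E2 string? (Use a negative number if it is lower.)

11 semitones

C3 at fret 6 → F♯3 (MIDI 54); E2 at fret 3 → G2 (MIDI 43).
54 − 43 = 11, so the two pitches are 11 semitones apart.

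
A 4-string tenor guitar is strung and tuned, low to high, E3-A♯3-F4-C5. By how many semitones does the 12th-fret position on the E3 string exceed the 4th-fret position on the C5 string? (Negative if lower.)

E3 at fret 12 → E4 (MIDI 64); C5 at fret 4 → E5 (MIDI 76).
64 − 76 = -12, so the two pitches are 12 semitones apart.

-12 semitones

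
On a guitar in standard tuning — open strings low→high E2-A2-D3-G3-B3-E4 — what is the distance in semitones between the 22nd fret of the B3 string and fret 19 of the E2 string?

22 semitones

B3 at fret 22 → A5 (MIDI 81); E2 at fret 19 → B3 (MIDI 59).
81 − 59 = 22, so the two pitches are 22 semitones apart, with A5 the higher.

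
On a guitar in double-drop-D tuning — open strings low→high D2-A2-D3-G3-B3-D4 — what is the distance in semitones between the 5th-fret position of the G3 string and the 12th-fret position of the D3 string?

2 semitones

G3 at fret 5 → C4 (MIDI 60); D3 at fret 12 → D4 (MIDI 62).
60 − 62 = -2, so the two pitches are 2 semitones apart, with D4 the higher.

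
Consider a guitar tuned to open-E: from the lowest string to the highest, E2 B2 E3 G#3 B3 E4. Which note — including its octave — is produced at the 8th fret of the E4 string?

C5

The open E4 string plus 8 semitones: E–F–F#–G–G#–A–A#–B–C.
The walk passes from B into C once, so the octave number goes from 4 to 5.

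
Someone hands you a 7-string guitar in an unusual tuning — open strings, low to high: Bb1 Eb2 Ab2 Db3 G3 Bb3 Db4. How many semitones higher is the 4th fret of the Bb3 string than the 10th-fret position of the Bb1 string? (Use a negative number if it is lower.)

Bb3 at fret 4 → D4 (MIDI 62); Bb1 at fret 10 → Ab2 (MIDI 44).
62 − 44 = 18, so the two pitches are 18 semitones apart.

18 semitones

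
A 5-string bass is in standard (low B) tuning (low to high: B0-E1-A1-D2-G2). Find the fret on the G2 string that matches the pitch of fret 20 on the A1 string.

10

Fret 20 on A1 is MIDI 33 + 20 = 53 (F3). On the G2 string (open MIDI 43), that pitch is 53 − 43 = fret 10.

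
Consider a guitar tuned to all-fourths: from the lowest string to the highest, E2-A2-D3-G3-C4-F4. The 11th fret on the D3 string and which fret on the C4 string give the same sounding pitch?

1

Fret 11 on D3 is MIDI 50 + 11 = 61 (C♯4). On the C4 string (open MIDI 60), that pitch is 61 − 60 = fret 1.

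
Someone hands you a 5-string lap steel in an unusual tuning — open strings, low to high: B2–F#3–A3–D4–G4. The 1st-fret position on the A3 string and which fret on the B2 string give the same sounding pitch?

11

A3 at fret 1 is A3 + 1 semitone = A#3.
The open B2 string is 10 semitones below the open A3, so the same pitch on the B2 string lies at fret 1 + 10 = 11.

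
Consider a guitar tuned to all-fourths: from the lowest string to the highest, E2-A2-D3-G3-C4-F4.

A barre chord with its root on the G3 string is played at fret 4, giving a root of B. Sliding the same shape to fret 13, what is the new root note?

Moving from fret 4 to fret 13 shifts the root by 9 semitones.
B up 9 semitones is G♯.

G♯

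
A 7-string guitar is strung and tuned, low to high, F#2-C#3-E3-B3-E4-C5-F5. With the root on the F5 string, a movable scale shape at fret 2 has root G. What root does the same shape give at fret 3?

G#

Moving from fret 2 to fret 3 shifts the root by 1 semitone.
G up 1 semitone is G#.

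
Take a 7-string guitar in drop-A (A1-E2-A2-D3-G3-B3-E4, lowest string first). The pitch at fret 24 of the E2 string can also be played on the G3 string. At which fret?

E2 at fret 24 is E2 + 24 semitones = E4.
The open G3 string is 15 semitones above the open E2, so the same pitch on the G3 string lies at fret 24 − 15 = 9.

9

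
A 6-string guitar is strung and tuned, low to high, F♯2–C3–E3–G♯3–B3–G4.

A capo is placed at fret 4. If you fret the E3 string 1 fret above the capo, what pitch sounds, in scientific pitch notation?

The capo raises the open E3 by 4 semitones to G♯3; fretting 1 more gives E3 + 4 + 1 = E3 + 5 semitones = A3.

A3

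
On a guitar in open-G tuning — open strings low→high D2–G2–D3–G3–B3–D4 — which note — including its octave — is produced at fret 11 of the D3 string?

C♯4

D3 is MIDI 50. Adding 11 gives 61, which is C♯4.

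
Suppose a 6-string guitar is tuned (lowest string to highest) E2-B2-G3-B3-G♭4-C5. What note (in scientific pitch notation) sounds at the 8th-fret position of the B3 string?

B3 is MIDI 59. Adding 8 gives 67, which is G4.

G4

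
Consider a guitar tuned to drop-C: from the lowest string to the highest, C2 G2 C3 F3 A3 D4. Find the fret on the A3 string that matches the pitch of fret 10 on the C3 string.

1

C3 at fret 10 is C3 + 10 semitones = A#3.
The open A3 string is 9 semitones above the open C3, so the same pitch on the A3 string lies at fret 10 − 9 = 1.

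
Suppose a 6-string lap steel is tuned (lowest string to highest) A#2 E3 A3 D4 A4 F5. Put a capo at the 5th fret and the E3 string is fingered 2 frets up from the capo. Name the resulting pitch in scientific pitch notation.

B3

The capo raises the open E3 by 5 semitones to A3; fretting 2 more gives E3 + 5 + 2 = E3 + 7 semitones = B3.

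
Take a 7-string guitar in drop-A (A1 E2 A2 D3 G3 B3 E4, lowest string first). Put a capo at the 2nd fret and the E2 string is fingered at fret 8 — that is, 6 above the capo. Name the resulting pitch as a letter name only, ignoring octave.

C

The capo raises the open E2 by 2 semitones to F♯2; fretting 6 more gives E2 + 2 + 6 = E2 + 8 semitones, landing on C.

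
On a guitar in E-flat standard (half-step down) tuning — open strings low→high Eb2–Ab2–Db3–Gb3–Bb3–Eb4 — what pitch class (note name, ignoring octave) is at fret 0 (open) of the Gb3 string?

Gb

Fret 0 is the open string itself, so the pitch is just Gb.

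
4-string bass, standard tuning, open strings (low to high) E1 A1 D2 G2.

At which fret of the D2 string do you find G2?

5

G2 is 5 semitones above the open D2 (D–D#–E–F–F#–G), so it sits at fret 5.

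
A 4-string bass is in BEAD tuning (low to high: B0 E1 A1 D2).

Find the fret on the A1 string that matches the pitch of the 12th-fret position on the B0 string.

2

B0 at fret 12 is B0 + 12 semitones = B1.
The open A1 string is 10 semitones above the open B0, so the same pitch on the A1 string lies at fret 12 − 10 = 2.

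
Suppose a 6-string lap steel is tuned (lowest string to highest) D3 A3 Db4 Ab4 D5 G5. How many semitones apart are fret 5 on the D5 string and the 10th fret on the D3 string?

19 semitones

D5 at fret 5 → G5 (MIDI 79); D3 at fret 10 → C4 (MIDI 60).
79 − 60 = 19, so the two pitches are 19 semitones apart, with G5 the higher.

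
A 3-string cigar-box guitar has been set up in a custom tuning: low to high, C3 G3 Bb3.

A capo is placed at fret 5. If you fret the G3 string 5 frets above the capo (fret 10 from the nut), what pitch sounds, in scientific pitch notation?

The capo raises the open G3 by 5 semitones to C4; fretting 5 more gives G3 + 5 + 5 = G3 + 10 semitones = F4.

F4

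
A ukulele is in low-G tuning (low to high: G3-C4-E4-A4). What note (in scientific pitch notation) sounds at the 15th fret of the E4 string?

Each fret is one semitone, so E4 + 15 = G5.

G5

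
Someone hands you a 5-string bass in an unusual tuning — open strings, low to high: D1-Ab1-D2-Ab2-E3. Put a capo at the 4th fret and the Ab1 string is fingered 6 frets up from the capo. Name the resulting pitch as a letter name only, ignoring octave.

The capo raises the open Ab1 by 4 semitones to C2; fretting 6 more gives Ab1 + 4 + 6 = Ab1 + 10 semitones, landing on Gb.

Gb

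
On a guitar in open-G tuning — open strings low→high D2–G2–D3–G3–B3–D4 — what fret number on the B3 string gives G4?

G4 is 8 semitones above the open B3 (B–C–C#–D–D#–E–F–F#–G), so it sits at fret 8.

8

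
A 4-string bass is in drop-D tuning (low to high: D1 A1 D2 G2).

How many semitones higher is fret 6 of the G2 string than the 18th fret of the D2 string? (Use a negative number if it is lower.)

G2 at fret 6 → C♯3 (MIDI 49); D2 at fret 18 → G♯3 (MIDI 56).
49 − 56 = -7, so the two pitches are 7 semitones apart.

-7 semitones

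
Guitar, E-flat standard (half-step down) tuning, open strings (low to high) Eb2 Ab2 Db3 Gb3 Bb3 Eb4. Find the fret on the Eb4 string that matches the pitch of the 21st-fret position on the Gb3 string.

Gb3 at fret 21 is Gb3 + 21 semitones = Eb5.
The open Eb4 string is 9 semitones above the open Gb3, so the same pitch on the Eb4 string lies at fret 21 − 9 = 12.

12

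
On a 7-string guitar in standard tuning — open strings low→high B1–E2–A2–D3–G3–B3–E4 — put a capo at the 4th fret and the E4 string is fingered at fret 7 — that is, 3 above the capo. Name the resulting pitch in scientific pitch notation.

B4

The capo raises the open E4 by 4 semitones to G♯4; fretting 3 more gives E4 + 4 + 3 = E4 + 7 semitones = B4.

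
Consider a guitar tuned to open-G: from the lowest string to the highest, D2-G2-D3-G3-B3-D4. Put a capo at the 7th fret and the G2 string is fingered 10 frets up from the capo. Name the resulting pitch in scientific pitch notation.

C4

The capo raises the open G2 by 7 semitones to D3; fretting 10 more gives G2 + 7 + 10 = G2 + 17 semitones = C4.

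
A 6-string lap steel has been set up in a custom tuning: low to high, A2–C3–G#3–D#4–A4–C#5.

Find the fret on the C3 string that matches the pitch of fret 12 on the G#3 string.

20

Fret 12 on G#3 is MIDI 56 + 12 = 68 (G#4). On the C3 string (open MIDI 48), that pitch is 68 − 48 = fret 20.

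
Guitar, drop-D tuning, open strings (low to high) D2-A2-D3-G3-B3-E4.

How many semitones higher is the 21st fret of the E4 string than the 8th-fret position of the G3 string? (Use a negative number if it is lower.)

22 semitones

E4 at fret 21 → C#6 (MIDI 85); G3 at fret 8 → D#4 (MIDI 63).
85 − 63 = 22, so the two pitches are 22 semitones apart.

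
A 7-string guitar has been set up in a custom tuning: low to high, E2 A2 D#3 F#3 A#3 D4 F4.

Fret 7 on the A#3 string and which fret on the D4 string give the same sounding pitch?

3

Fret 7 on A#3 is MIDI 58 + 7 = 65 (F4). On the D4 string (open MIDI 62), that pitch is 65 − 62 = fret 3.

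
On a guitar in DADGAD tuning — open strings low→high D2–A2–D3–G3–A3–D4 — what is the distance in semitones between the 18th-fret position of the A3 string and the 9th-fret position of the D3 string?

A3 at fret 18 → D#5 (MIDI 75); D3 at fret 9 → B3 (MIDI 59).
75 − 59 = 16, so the two pitches are 16 semitones apart, with D#5 the higher.

16 semitones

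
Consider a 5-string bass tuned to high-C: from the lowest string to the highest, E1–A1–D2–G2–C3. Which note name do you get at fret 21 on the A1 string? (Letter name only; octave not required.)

The open A1 string plus 21 semitones: A–A#–B–C–…–E–F–F#.
(Equivalently spelled G♭.)

F♯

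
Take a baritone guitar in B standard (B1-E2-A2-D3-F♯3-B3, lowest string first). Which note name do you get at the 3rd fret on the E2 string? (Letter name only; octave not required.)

G

Each fret is one semitone, so E2 + 3 = G.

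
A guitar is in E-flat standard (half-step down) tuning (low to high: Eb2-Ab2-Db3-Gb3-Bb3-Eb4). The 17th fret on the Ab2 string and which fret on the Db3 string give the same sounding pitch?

Ab2 at fret 17 is Ab2 + 17 semitones = Db4.
The open Db3 string is 5 semitones above the open Ab2, so the same pitch on the Db3 string lies at fret 17 − 5 = 12.

12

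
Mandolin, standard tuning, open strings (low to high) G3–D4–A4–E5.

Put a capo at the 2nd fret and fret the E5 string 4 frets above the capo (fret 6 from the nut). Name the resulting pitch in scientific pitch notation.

The capo raises the open E5 by 2 semitones to F♯5; fretting 4 more gives E5 + 2 + 4 = E5 + 6 semitones = A♯5.
(Also written B♭.)

A♯5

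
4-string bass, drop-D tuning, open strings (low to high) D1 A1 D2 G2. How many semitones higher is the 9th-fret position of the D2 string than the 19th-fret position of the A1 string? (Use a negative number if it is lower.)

-5 semitones

D2 at fret 9 → B2 (MIDI 47); A1 at fret 19 → E3 (MIDI 52).
47 − 52 = -5, so the two pitches are 5 semitones apart.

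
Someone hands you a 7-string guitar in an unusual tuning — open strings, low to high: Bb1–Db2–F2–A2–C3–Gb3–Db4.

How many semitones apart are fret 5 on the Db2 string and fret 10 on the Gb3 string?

22 semitones

Db2 at fret 5 → Gb2 (MIDI 42); Gb3 at fret 10 → E4 (MIDI 64).
42 − 64 = -22, so the two pitches are 22 semitones apart, with E4 the higher.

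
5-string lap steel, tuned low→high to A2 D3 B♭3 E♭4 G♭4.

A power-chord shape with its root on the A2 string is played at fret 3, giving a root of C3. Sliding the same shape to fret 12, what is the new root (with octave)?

A3

Moving from fret 3 to fret 12 shifts the root by 9 semitones.
C3 up 9 semitones is A3.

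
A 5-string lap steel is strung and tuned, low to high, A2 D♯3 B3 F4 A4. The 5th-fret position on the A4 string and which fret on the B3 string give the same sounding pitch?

15

Fret 5 on A4 is MIDI 69 + 5 = 74 (D5). On the B3 string (open MIDI 59), that pitch is 74 − 59 = fret 15.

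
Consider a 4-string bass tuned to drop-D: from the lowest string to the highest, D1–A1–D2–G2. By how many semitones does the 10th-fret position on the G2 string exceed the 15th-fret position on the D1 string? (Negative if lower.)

12 semitones

G2 at fret 10 → F3 (MIDI 53); D1 at fret 15 → F2 (MIDI 41).
53 − 41 = 12, so the two pitches are 12 semitones apart.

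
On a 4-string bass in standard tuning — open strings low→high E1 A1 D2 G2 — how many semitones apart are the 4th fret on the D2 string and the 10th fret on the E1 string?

D2 at fret 4 → F#2 (MIDI 42); E1 at fret 10 → D2 (MIDI 38).
42 − 38 = 4, so the two pitches are 4 semitones apart, with F#2 the higher.

4 semitones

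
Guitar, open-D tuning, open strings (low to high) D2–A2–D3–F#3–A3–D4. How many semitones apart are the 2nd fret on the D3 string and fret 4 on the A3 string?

9 semitones

D3 at fret 2 → E3 (MIDI 52); A3 at fret 4 → C#4 (MIDI 61).
52 − 61 = -9, so the two pitches are 9 semitones apart, with C#4 the higher.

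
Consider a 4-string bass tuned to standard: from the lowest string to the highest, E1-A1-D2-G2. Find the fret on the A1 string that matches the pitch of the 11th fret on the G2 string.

21

Fret 11 on G2 is MIDI 43 + 11 = 54 (F♯3). On the A1 string (open MIDI 33), that pitch is 54 − 33 = fret 21.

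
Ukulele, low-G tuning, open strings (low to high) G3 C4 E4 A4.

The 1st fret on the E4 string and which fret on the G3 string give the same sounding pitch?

E4 at fret 1 is E4 + 1 semitone = F4.
The open G3 string is 9 semitones below the open E4, so the same pitch on the G3 string lies at fret 1 + 9 = 10.

10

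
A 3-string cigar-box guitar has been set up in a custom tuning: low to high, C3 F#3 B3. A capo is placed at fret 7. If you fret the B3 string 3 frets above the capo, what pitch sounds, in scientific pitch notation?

The capo raises the open B3 by 7 semitones to F#4; fretting 3 more gives B3 + 7 + 3 = B3 + 10 semitones = A4.

A4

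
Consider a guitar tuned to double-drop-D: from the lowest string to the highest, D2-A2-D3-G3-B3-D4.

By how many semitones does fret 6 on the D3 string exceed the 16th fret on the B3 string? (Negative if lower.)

D3 at fret 6 → G#3 (MIDI 56); B3 at fret 16 → D#5 (MIDI 75).
56 − 75 = -19, so the two pitches are 19 semitones apart.

-19 semitones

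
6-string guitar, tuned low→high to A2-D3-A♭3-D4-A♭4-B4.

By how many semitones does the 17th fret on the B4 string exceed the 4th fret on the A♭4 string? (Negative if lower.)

B4 at fret 17 → E6 (MIDI 88); A♭4 at fret 4 → C5 (MIDI 72).
88 − 72 = 16, so the two pitches are 16 semitones apart.

16 semitones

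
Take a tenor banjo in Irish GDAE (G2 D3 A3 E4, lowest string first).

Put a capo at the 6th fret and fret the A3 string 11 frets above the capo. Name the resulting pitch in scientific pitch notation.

D5

The capo raises the open A3 by 6 semitones to D#4; fretting 11 more gives A3 + 6 + 11 = A3 + 17 semitones = D5.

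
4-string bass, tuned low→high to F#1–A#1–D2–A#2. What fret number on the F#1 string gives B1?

5

B1 is 5 semitones above the open F#1 (F#–G–G#–A–A#–B), so it sits at fret 5.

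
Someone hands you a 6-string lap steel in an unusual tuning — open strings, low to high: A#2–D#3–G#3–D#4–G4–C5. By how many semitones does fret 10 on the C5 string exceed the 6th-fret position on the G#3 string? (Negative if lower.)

20 semitones

C5 at fret 10 → A#5 (MIDI 82); G#3 at fret 6 → D4 (MIDI 62).
82 − 62 = 20, so the two pitches are 20 semitones apart.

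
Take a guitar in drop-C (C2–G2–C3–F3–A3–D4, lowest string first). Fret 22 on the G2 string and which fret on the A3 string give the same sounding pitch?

G2 at fret 22 is G2 + 22 semitones = F4.
The open A3 string is 14 semitones above the open G2, so the same pitch on the A3 string lies at fret 22 − 14 = 8.

8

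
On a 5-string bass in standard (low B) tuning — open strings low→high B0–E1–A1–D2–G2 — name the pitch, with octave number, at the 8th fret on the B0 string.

The open B0 string plus 8 semitones: B–C–C#–D–D#–E–F–F#–G.
The walk passes from B into C once, so the octave number goes from 0 to 1.

G1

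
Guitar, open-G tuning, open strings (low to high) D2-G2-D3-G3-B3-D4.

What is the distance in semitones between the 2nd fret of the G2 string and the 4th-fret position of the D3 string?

9 semitones

G2 at fret 2 → A2 (MIDI 45); D3 at fret 4 → F#3 (MIDI 54).
45 − 54 = -9, so the two pitches are 9 semitones apart, with F#3 the higher.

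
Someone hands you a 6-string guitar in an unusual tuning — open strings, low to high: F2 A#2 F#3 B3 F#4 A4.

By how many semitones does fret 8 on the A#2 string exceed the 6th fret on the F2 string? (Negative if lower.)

7 semitones

A#2 at fret 8 → F#3 (MIDI 54); F2 at fret 6 → B2 (MIDI 47).
54 − 47 = 7, so the two pitches are 7 semitones apart.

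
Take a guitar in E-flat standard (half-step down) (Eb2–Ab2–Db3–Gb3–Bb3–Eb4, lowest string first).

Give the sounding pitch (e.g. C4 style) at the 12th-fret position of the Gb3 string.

The open Gb3 string plus 12 semitones: Gb–G–Ab–A–…–E–F–Gb.
The walk passes from B into C once, so the octave number goes from 3 to 4.

Gb4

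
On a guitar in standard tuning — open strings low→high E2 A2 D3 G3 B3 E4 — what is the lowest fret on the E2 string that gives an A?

From E2, count semitones up the chromatic scale until reaching A: E–F–F#–G–G#–A — 5 steps.

5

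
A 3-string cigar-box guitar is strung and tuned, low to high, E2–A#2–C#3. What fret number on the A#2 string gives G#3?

G#3 is 10 semitones above the open A#2 (A#–B–C–C#–…–F#–G–G#), so it sits at fret 10.

10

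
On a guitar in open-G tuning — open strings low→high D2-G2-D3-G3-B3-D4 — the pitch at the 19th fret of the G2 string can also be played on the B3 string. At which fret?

G2 at fret 19 is G2 + 19 semitones = D4.
The open B3 string is 16 semitones above the open G2, so the same pitch on the B3 string lies at fret 19 − 16 = 3.

3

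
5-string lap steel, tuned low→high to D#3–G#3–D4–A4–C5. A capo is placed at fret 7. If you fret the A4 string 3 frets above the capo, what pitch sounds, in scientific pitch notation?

The capo raises the open A4 by 7 semitones to E5; fretting 3 more gives A4 + 7 + 3 = A4 + 10 semitones = G5.

G5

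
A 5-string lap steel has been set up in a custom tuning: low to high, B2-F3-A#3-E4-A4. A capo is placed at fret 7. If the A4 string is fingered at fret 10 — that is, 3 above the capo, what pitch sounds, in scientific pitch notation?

G5

The capo raises the open A4 by 7 semitones to E5; fretting 3 more gives A4 + 7 + 3 = A4 + 10 semitones = G5.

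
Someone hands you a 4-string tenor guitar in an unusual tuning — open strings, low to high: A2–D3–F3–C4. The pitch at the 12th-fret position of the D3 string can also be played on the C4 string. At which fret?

Fret 12 on D3 is MIDI 50 + 12 = 62 (D4). On the C4 string (open MIDI 60), that pitch is 62 − 60 = fret 2.

2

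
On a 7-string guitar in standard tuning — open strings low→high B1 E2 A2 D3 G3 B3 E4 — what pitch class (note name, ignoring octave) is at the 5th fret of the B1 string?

E

B1 is MIDI 35. Adding 5 gives 40; 40 mod 12 = 4, i.e. E.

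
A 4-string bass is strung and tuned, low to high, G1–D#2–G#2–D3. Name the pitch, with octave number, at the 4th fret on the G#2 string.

G#2 is MIDI 44. Adding 4 gives 48, which is C3.

C3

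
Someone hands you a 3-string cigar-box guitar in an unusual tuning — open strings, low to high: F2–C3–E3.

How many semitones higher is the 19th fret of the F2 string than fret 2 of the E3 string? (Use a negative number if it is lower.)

F2 at fret 19 → C4 (MIDI 60); E3 at fret 2 → Gb3 (MIDI 54).
60 − 54 = 6, so the two pitches are 6 semitones apart.

6 semitones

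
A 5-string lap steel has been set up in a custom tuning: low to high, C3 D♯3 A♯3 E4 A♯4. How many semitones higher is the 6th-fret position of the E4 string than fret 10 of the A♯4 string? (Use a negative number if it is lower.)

-10 semitones

E4 at fret 6 → A♯4 (MIDI 70); A♯4 at fret 10 → G♯5 (MIDI 80).
70 − 80 = -10, so the two pitches are 10 semitones apart.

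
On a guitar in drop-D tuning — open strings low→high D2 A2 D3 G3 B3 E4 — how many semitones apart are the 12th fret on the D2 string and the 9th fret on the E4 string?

23 semitones

D2 at fret 12 → D3 (MIDI 50); E4 at fret 9 → C#5 (MIDI 73).
50 − 73 = -23, so the two pitches are 23 semitones apart, with C#5 the higher.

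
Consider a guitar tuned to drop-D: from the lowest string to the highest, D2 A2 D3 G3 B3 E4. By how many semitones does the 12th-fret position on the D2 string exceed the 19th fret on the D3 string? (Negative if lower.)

-19 semitones

D2 at fret 12 → D3 (MIDI 50); D3 at fret 19 → A4 (MIDI 69).
50 − 69 = -19, so the two pitches are 19 semitones apart.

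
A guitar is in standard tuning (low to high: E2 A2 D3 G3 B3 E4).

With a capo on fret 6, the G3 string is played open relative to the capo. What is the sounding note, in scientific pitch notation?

The capo raises the open G3 by 6 semitones to C#4; fretting 0 more gives G3 + 6 + 0 = G3 + 6 semitones = C#4.
(Also written Db.)

C#4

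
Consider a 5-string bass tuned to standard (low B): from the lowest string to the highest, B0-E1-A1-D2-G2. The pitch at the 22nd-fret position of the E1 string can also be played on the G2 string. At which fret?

7

Fret 22 on E1 is MIDI 28 + 22 = 50 (D3). On the G2 string (open MIDI 43), that pitch is 50 − 43 = fret 7.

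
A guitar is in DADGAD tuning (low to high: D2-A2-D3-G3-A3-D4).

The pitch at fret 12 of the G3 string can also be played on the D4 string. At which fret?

5

Fret 12 on G3 is MIDI 55 + 12 = 67 (G4). On the D4 string (open MIDI 62), that pitch is 67 − 62 = fret 5.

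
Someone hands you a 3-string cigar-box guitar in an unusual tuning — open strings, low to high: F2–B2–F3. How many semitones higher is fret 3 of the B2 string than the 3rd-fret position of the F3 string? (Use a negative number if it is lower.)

B2 at fret 3 → D3 (MIDI 50); F3 at fret 3 → Ab3 (MIDI 56).
50 − 56 = -6, so the two pitches are 6 semitones apart.

-6 semitones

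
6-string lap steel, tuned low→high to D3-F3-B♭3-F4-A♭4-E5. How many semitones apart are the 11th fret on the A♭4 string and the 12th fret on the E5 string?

9 semitones

A♭4 at fret 11 → G5 (MIDI 79); E5 at fret 12 → E6 (MIDI 88).
79 − 88 = -9, so the two pitches are 9 semitones apart, with E6 the higher.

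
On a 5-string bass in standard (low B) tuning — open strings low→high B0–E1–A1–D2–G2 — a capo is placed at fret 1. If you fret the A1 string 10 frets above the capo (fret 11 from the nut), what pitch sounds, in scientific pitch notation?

The capo raises the open A1 by 1 semitone to A#1; fretting 10 more gives A1 + 1 + 10 = A1 + 11 semitones = G#2.

G#2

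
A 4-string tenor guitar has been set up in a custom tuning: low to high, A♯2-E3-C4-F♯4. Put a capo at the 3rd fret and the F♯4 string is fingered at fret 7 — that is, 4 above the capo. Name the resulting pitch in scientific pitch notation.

The capo raises the open F♯4 by 3 semitones to A4; fretting 4 more gives F♯4 + 3 + 4 = F♯4 + 7 semitones = C♯5.
(Also written D♭.)

C♯5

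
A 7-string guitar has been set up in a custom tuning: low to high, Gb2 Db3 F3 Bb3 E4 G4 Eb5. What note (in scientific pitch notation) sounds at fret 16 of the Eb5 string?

G6

Each fret is one semitone, so Eb5 + 16 = G6.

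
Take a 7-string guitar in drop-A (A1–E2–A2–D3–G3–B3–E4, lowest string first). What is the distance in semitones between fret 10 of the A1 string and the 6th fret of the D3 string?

A1 at fret 10 → G2 (MIDI 43); D3 at fret 6 → G#3 (MIDI 56).
43 − 56 = -13, so the two pitches are 13 semitones apart, with G#3 the higher.

13 semitones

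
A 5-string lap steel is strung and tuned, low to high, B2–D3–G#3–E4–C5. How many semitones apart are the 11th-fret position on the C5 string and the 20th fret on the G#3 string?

7 semitones

C5 at fret 11 → B5 (MIDI 83); G#3 at fret 20 → E5 (MIDI 76).
83 − 76 = 7, so the two pitches are 7 semitones apart, with B5 the higher.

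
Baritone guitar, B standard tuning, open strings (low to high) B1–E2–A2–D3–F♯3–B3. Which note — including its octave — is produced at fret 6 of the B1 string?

F2

Each fret is one semitone, so B1 + 6 = F2.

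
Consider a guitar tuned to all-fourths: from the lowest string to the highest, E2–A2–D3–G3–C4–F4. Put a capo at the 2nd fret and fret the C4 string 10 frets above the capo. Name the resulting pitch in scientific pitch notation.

C5

The capo raises the open C4 by 2 semitones to D4; fretting 10 more gives C4 + 2 + 10 = C4 + 12 semitones = C5.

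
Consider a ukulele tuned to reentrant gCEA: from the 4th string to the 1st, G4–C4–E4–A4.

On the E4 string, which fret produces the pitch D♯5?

D♯5 is 11 semitones above the open E4 (E–F–F#–G–…–C#–D–D#), so it sits at fret 11.

11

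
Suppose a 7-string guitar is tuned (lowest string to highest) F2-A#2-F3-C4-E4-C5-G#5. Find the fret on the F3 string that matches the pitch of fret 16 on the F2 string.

F2 at fret 16 is F2 + 16 semitones = A3.
The open F3 string is 12 semitones above the open F2, so the same pitch on the F3 string lies at fret 16 − 12 = 4.

4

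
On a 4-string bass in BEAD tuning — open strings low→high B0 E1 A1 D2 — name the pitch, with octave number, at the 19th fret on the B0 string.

F#2

The open B0 string plus 19 semitones: B–C–C#–D–…–E–F–F#.
The walk passes from B into C 2 times, so the octave number goes from 0 to 2.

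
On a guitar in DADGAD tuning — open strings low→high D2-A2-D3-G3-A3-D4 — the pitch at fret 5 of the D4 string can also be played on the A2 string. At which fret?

22

D4 at fret 5 is D4 + 5 semitones = G4.
The open A2 string is 17 semitones below the open D4, so the same pitch on the A2 string lies at fret 5 + 17 = 22.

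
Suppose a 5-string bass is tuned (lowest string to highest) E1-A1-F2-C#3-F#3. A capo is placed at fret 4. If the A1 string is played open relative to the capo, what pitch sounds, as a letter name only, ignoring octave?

C#

The capo raises the open A1 by 4 semitones to C#2; fretting 0 more gives A1 + 4 + 0 = A1 + 4 semitones, landing on C#.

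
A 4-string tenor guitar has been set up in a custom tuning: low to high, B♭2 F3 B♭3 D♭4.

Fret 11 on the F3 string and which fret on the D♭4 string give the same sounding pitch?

Fret 11 on F3 is MIDI 53 + 11 = 64 (E4). On the D♭4 string (open MIDI 61), that pitch is 64 − 61 = fret 3.

3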